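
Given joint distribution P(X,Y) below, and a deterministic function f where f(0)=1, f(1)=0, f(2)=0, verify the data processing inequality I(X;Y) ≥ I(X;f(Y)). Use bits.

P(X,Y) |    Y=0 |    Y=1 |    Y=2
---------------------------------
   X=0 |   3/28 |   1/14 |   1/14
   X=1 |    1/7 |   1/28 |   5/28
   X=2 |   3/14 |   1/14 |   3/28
I(X;Y) = 0.0491, I(X;f(Y)) = 0.0127, inequality holds: 0.0491 ≥ 0.0127

Data Processing Inequality: For any Markov chain X → Y → Z, we have I(X;Y) ≥ I(X;Z).

Here Z = f(Y) is a deterministic function of Y, forming X → Y → Z.

Original I(X;Y) = 0.0491 bits

After applying f:
P(X,Z) where Z=f(Y):
- P(X,Z=0) = P(X,Y=1) + P(X,Y=2)
- P(X,Z=1) = P(X,Y=0)

I(X;Z) = I(X;f(Y)) = 0.0127 bits

Verification: 0.0491 ≥ 0.0127 ✓

Information cannot be created by processing; the function f can only lose information about X.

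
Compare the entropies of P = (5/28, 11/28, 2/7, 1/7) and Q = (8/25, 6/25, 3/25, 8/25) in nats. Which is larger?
Q

Computing entropies in nats:
H(P) = 1.3106
H(Q) = 1.3262

Distribution Q has higher entropy.

Intuition: The distribution closer to uniform (more spread out) has higher entropy.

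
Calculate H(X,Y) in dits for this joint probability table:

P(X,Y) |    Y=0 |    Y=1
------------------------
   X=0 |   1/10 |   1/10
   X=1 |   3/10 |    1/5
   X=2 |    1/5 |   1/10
0.7365 dits

Joint entropy is H(X,Y) = -Σ_{x,y} p(x,y) log p(x,y).

Summing over all non-zero entries:
H(X,Y) = -[1/10·log_10(1/10) + 1/10·log_10(1/10) + 3/10·log_10(3/10) + 1/5·log_10(1/5) + 1/5·log_10(1/5) + 1/10·log_10(1/10)]
H(X,Y) = 0.7365 dits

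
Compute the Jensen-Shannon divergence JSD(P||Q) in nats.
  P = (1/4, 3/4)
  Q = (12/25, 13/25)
0.0289 nats

Jensen-Shannon divergence is:
JSD(P||Q) = 0.5 × D_KL(P||M) + 0.5 × D_KL(Q||M)
where M = 0.5 × (P + Q) is the mixture distribution.

M = 0.5 × (1/4, 3/4) + 0.5 × (12/25, 13/25) = (0.365, 0.635)

D_KL(P||M) = 0.0302 nats
D_KL(Q||M) = 0.0276 nats

JSD(P||Q) = 0.5 × 0.0302 + 0.5 × 0.0276 = 0.0289 nats

Unlike KL divergence, JSD is symmetric and bounded: 0 ≤ JSD ≤ log(2).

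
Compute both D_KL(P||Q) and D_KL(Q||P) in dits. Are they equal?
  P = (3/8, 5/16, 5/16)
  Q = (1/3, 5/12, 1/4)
D_KL(P||Q) = 0.0104, D_KL(Q||P) = 0.0108

KL divergence is not symmetric: D_KL(P||Q) ≠ D_KL(Q||P) in general.

D_KL(P||Q) = 0.0104 dits
D_KL(Q||P) = 0.0108 dits

No, they are not equal!

This asymmetry is why KL divergence is not a true distance metric.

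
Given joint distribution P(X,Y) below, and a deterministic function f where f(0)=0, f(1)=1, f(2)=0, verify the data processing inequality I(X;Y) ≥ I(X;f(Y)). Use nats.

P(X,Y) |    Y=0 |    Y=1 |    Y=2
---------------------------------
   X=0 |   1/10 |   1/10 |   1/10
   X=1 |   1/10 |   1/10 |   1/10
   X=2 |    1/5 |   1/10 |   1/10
I(X;Y) = 0.0138, I(X;f(Y)) = 0.0040, inequality holds: 0.0138 ≥ 0.0040

Data Processing Inequality: For any Markov chain X → Y → Z, we have I(X;Y) ≥ I(X;Z).

Here Z = f(Y) is a deterministic function of Y, forming X → Y → Z.

Original I(X;Y) = 0.0138 nats

After applying f:
P(X,Z) where Z=f(Y):
- P(X,Z=0) = P(X,Y=0) + P(X,Y=2)
- P(X,Z=1) = P(X,Y=1)

I(X;Z) = I(X;f(Y)) = 0.0040 nats

Verification: 0.0138 ≥ 0.0040 ✓

Information cannot be created by processing; the function f can only lose information about X.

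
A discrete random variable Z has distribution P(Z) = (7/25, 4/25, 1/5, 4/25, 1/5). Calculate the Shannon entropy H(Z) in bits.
2.2890 bits

Shannon entropy is H(X) = -Σ p(x) log p(x).

For P = (7/25, 4/25, 1/5, 4/25, 1/5):
H = -7/25 × log_2(7/25) -4/25 × log_2(4/25) -1/5 × log_2(1/5) -4/25 × log_2(4/25) -1/5 × log_2(1/5)
H = 2.2890 bits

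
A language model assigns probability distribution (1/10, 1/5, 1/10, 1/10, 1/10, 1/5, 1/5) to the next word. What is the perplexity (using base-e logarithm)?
6.5975

Perplexity is e^H (or exp(H) for natural log).

First, H = -Σ p log p = 1.8867 nats
Perplexity = e^1.8867 = 6.5975

Interpretation: The model's uncertainty is equivalent to choosing uniformly among 6.6 options.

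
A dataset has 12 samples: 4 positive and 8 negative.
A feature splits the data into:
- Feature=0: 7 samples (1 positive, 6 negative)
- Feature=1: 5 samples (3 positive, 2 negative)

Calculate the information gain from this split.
0.1686 bits

Information Gain = H(Y) - H(Y|Feature)

Before split:
P(positive) = 4/12 = 0.3333
H(Y) = 0.9183 bits

After split:
Feature=0: H = 0.5917 bits (weight = 7/12)
Feature=1: H = 0.9710 bits (weight = 5/12)
H(Y|Feature) = (7/12)×0.5917 + (5/12)×0.9710 = 0.7497 bits

Information Gain = 0.9183 - 0.7497 = 0.1686 bits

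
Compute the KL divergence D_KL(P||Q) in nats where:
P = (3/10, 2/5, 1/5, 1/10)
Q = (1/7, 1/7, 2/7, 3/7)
0.4176 nats

KL divergence: D_KL(P||Q) = Σ p(x) log(p(x)/q(x))

Computing term by term:
  x=0: 3/10 × log_e[(3/10)/(1/7)] = 3/10 × 0.7419 = 0.2226
  x=1: 2/5 × log_e[(2/5)/(1/7)] = 2/5 × 1.0296 = 0.4118
  x=2: 1/5 × log_e[(1/5)/(2/7)] = 1/5 × -0.3567 = -0.0713
  x=3: 1/10 × log_e[(1/10)/(3/7)] = 1/10 × -1.4553 = -0.1455

D_KL(P||Q) = 0.4176 nats

Note: KL divergence is always non-negative and equals 0 iff P = Q.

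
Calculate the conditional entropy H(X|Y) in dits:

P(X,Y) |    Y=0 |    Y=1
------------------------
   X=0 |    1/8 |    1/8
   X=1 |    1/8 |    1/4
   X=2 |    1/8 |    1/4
0.4653 dits

Using the chain rule: H(X|Y) = H(X,Y) - H(Y)

First, compute H(X,Y) = 0.7526 dits

Marginal P(Y) = (3/8, 5/8)
H(Y) = 0.2873 dits

H(X|Y) = H(X,Y) - H(Y) = 0.7526 - 0.2873 = 0.4653 dits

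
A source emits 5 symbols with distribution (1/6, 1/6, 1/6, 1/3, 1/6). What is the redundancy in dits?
0.0212 dits

Redundancy measures how far a source is from maximum entropy:
R = H_max - H(X)

Maximum entropy for 5 symbols: H_max = log_10(5) = 0.6990 dits
Actual entropy: H(X) = 0.6778 dits
Redundancy: R = 0.6990 - 0.6778 = 0.0212 dits

This redundancy represents potential for compression: the source could be compressed by 0.0212 dits per symbol.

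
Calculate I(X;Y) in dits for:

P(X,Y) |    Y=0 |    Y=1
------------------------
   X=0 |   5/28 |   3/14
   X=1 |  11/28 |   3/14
0.0078 dits

Mutual information: I(X;Y) = H(X) + H(Y) - H(X,Y)

Marginals:
P(X) = (11/28, 17/28), H(X) = 0.2910 dits
P(Y) = (4/7, 3/7), H(Y) = 0.2966 dits

Joint entropy: H(X,Y) = 0.5797 dits

I(X;Y) = 0.2910 + 0.2966 - 0.5797 = 0.0078 dits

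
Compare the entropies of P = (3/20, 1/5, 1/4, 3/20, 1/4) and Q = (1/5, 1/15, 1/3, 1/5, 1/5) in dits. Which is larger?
P

Computing entropies in dits:
H(P) = 0.6880
H(Q) = 0.6568

Distribution P has higher entropy.

Intuition: The distribution closer to uniform (more spread out) has higher entropy.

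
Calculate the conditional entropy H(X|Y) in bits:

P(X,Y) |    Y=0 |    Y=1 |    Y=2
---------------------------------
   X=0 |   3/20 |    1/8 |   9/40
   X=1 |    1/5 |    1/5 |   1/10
0.9466 bits

Using the chain rule: H(X|Y) = H(X,Y) - H(Y)

First, compute H(X,Y) = 2.5307 bits

Marginal P(Y) = (7/20, 13/40, 13/40)
H(Y) = 1.5841 bits

H(X|Y) = H(X,Y) - H(Y) = 2.5307 - 1.5841 = 0.9466 bits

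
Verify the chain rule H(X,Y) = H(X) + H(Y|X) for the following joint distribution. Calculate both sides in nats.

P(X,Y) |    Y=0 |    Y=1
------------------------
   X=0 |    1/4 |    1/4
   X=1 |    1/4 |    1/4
H(X,Y) = 1.3863, H(X) = 0.6931, H(Y|X) = 0.6931 (all in nats)

Chain rule: H(X,Y) = H(X) + H(Y|X)

Left side — joint entropy directly:
H(X,Y) = -Σ p(x,y) log p(x,y) = 1.3863 nats

Right side — compute H(Y|X) from the conditional distributions:
P(X) = (1/2, 1/2), so H(X) = 0.6931 nats
H(Y|X) = Σ_x P(X=x) · H(Y|X=x):
  P(Y|X=0) = (1/2, 1/2), H(Y|X=0) = 0.6931, weight P(X=0) = 1/2
  P(Y|X=1) = (1/2, 1/2), H(Y|X=1) = 0.6931, weight P(X=1) = 1/2
H(Y|X) = 0.6931 nats

H(X) + H(Y|X) = 0.6931 + 0.6931 = 1.3863 nats

Both sides equal 1.3863 nats. ✓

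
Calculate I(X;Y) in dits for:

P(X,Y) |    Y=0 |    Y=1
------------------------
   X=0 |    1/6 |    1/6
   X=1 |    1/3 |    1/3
0.0000 dits

Mutual information: I(X;Y) = H(X) + H(Y) - H(X,Y)

Marginals:
P(X) = (1/3, 2/3), H(X) = 0.2764 dits
P(Y) = (1/2, 1/2), H(Y) = 0.3010 dits

Joint entropy: H(X,Y) = 0.5775 dits

I(X;Y) = 0.2764 + 0.3010 - 0.5775 = 0.0000 dits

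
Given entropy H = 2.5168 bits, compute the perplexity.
5.7231

Perplexity is 2^H (or exp(H) for natural log).

H = 2.5168 bits
Perplexity = 2^2.5168 = 5.7231

Interpretation: The model's uncertainty is equivalent to choosing uniformly among 5.7 options.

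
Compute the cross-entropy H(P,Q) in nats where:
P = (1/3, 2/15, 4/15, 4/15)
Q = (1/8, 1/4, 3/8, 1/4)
1.5092 nats

Cross-entropy: H(P,Q) = -Σ p(x) log q(x)

Alternatively: H(P,Q) = H(P) + D_KL(P||Q)
H(P) = 1.3398 nats
D_KL(P||Q) = 0.1694 nats

H(P,Q) = 1.3398 + 0.1694 = 1.5092 nats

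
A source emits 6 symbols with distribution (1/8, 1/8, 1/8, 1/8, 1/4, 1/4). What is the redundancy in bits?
0.0850 bits

Redundancy measures how far a source is from maximum entropy:
R = H_max - H(X)

Maximum entropy for 6 symbols: H_max = log_2(6) = 2.5850 bits
Actual entropy: H(X) = 2.5000 bits
Redundancy: R = 2.5850 - 2.5000 = 0.0850 bits

This redundancy represents potential for compression: the source could be compressed by 0.0850 bits per symbol.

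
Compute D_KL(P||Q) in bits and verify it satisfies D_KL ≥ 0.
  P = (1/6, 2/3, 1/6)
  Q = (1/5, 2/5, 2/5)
0.2370 bits

KL divergence satisfies the Gibbs inequality: D_KL(P||Q) ≥ 0 for all distributions P, Q.

D_KL(P||Q) = Σ p(x) log(p(x)/q(x))
Term by term:
  x=0: 1/6 × log_2[(1/6)/(1/5)] = -0.0438
  x=1: 2/3 × log_2[(2/3)/(2/5)] = 0.4913
  x=2: 1/6 × log_2[(1/6)/(2/5)] = -0.2105
D_KL(P||Q) = 0.2370 bits

D_KL(P||Q) = 0.2370 ≥ 0 ✓

This non-negativity is a fundamental property: relative entropy cannot be negative because it measures how different Q is from P.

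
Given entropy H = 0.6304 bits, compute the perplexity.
1.5480

Perplexity is 2^H (or exp(H) for natural log).

H = 0.6304 bits
Perplexity = 2^0.6304 = 1.5480

Interpretation: The model's uncertainty is equivalent to choosing uniformly among 1.5 options.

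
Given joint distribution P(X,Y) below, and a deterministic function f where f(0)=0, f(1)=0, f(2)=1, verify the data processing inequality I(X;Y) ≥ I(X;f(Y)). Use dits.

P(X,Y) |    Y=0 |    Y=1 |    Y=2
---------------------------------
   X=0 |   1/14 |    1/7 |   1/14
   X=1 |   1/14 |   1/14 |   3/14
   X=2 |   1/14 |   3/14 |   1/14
I(X;Y) = 0.0370, I(X;f(Y)) = 0.0313, inequality holds: 0.0370 ≥ 0.0313

Data Processing Inequality: For any Markov chain X → Y → Z, we have I(X;Y) ≥ I(X;Z).

Here Z = f(Y) is a deterministic function of Y, forming X → Y → Z.

Original I(X;Y) = 0.0370 dits

After applying f:
P(X,Z) where Z=f(Y):
- P(X,Z=0) = P(X,Y=0) + P(X,Y=1)
- P(X,Z=1) = P(X,Y=2)

I(X;Z) = I(X;f(Y)) = 0.0313 dits

Verification: 0.0370 ≥ 0.0313 ✓

Information cannot be created by processing; the function f can only lose information about X.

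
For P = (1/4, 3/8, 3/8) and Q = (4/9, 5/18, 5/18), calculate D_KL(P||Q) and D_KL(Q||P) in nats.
D_KL(P||Q) = 0.0812, D_KL(Q||P) = 0.0890

KL divergence is not symmetric: D_KL(P||Q) ≠ D_KL(Q||P) in general.

D_KL(P||Q) = 0.0812 nats
D_KL(Q||P) = 0.0890 nats

No, they are not equal!

This asymmetry is why KL divergence is not a true distance metric.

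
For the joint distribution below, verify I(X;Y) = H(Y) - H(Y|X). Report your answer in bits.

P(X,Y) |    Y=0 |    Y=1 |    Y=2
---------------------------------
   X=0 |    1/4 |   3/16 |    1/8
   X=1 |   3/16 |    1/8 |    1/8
I(X;Y) = 0.0042 bits

Mutual information has multiple equivalent forms:
- I(X;Y) = H(X) - H(X|Y)
- I(X;Y) = H(Y) - H(Y|X)
- I(X;Y) = H(X) + H(Y) - H(X,Y)

Computing all quantities:
H(X) = 0.9887, H(Y) = 1.5462, H(X,Y) = 2.5306
H(X|Y) = 0.9845, H(Y|X) = 1.5419

Verification:
H(X) - H(X|Y) = 0.9887 - 0.9845 = 0.0042
H(Y) - H(Y|X) = 1.5462 - 1.5419 = 0.0042
H(X) + H(Y) - H(X,Y) = 0.9887 + 1.5462 - 2.5306 = 0.0042

All forms give I(X;Y) = 0.0042 bits. ✓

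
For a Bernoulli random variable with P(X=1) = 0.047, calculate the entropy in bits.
0.2735 bits

The binary entropy function is:
H(p) = -p log(p) - (1-p) log(1-p)

H(0.047) = -0.047 × log_2(0.047) - 0.953 × log_2(0.953)
H(0.047) = 0.2735 bits

Note: Binary entropy is maximized at p=0.5 (H=1 bit) and minimized at p=0 or p=1 (H=0).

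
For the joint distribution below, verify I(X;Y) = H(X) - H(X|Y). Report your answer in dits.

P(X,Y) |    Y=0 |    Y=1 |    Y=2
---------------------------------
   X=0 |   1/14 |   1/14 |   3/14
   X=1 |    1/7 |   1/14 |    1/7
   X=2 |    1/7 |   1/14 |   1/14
I(X;Y) = 0.0207 dits

Mutual information has multiple equivalent forms:
- I(X;Y) = H(X) - H(X|Y)
- I(X;Y) = H(Y) - H(Y|X)
- I(X;Y) = H(X) + H(Y) - H(X,Y)

Computing all quantities:
H(X) = 0.4748, H(Y) = 0.4608, H(X,Y) = 0.9149
H(X|Y) = 0.4541, H(Y|X) = 0.4400

Verification:
H(X) - H(X|Y) = 0.4748 - 0.4541 = 0.0207
H(Y) - H(Y|X) = 0.4608 - 0.4400 = 0.0207
H(X) + H(Y) - H(X,Y) = 0.4748 + 0.4608 - 0.9149 = 0.0207

All forms give I(X;Y) = 0.0207 dits. ✓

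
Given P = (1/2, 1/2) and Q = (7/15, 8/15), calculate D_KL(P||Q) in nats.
0.0022 nats

KL divergence: D_KL(P||Q) = Σ p(x) log(p(x)/q(x))

Computing term by term:
  x=0: 1/2 × log_e[(1/2)/(7/15)] = 1/2 × 0.0690 = 0.0345
  x=1: 1/2 × log_e[(1/2)/(8/15)] = 1/2 × -0.0645 = -0.0323

D_KL(P||Q) = 0.0022 nats

Note: KL divergence is always non-negative and equals 0 iff P = Q.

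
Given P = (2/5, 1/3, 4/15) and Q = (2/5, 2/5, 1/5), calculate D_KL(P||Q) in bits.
0.0230 bits

KL divergence: D_KL(P||Q) = Σ p(x) log(p(x)/q(x))

Computing term by term:
  x=0: 2/5 × log_2[(2/5)/(2/5)] = 2/5 × 0.0000 = 0.0000
  x=1: 1/3 × log_2[(1/3)/(2/5)] = 1/3 × -0.2630 = -0.0877
  x=2: 4/15 × log_2[(4/15)/(1/5)] = 4/15 × 0.4150 = 0.1107

D_KL(P||Q) = 0.0230 bits

Note: KL divergence is always non-negative and equals 0 iff P = Q.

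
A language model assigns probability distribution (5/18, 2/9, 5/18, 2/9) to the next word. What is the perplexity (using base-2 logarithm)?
3.9753

Perplexity is 2^H (or exp(H) for natural log).

First, H = -Σ p log p = 1.9911 bits
Perplexity = 2^1.9911 = 3.9753

Interpretation: The model's uncertainty is equivalent to choosing uniformly among 4.0 options.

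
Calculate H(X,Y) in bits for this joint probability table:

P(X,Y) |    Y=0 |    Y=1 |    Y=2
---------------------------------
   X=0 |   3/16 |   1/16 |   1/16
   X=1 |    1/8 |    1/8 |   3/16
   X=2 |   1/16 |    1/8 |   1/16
3.0306 bits

Joint entropy is H(X,Y) = -Σ_{x,y} p(x,y) log p(x,y).

Summing over all non-zero entries:
H(X,Y) = -[3/16·log_2(3/16) + 1/16·log_2(1/16) + 1/16·log_2(1/16) + 1/8·log_2(1/8) + 1/8·log_2(1/8) + 3/16·log_2(3/16) + 1/16·log_2(1/16) + 1/8·log_2(1/8) + 1/16·log_2(1/16)]
H(X,Y) = 3.0306 bits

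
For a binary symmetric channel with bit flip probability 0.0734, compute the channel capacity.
0.6215 bits

For a binary symmetric channel (BSC) with error probability p:
Capacity C = 1 - H(p) bits per symbol

where H(p) = -p log₂(p) - (1-p) log₂(1-p) is the binary entropy function.

H(0.0734) = 0.3785 bits
C = 1 - 0.3785 = 0.6215 bits per symbol

This means we can reliably transmit up to 0.6215 bits of information per channel use.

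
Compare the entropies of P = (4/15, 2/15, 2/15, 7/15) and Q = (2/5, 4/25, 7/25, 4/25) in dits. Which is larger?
Q

Computing entropies in dits:
H(P) = 0.5409
H(Q) = 0.5687

Distribution Q has higher entropy.

Intuition: The distribution closer to uniform (more spread out) has higher entropy.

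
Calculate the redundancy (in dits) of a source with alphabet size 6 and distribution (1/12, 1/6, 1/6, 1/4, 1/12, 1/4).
0.0379 dits

Redundancy measures how far a source is from maximum entropy:
R = H_max - H(X)

Maximum entropy for 6 symbols: H_max = log_10(6) = 0.7782 dits
Actual entropy: H(X) = 0.7403 dits
Redundancy: R = 0.7782 - 0.7403 = 0.0379 dits

This redundancy represents potential for compression: the source could be compressed by 0.0379 dits per symbol.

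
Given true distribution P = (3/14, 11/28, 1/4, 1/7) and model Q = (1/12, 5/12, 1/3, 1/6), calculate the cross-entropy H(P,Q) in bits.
2.0299 bits

Cross-entropy: H(P,Q) = -Σ p(x) log q(x)

Alternatively: H(P,Q) = H(P) + D_KL(P||Q)
H(P) = 1.9068 bits
D_KL(P||Q) = 0.1231 bits

H(P,Q) = 1.9068 + 0.1231 = 2.0299 bits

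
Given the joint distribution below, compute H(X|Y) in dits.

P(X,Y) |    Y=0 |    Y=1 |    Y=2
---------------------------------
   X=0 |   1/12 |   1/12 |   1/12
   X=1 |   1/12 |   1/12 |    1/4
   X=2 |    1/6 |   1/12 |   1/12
0.4418 dits

Using the chain rule: H(X|Y) = H(X,Y) - H(Y)

First, compute H(X,Y) = 0.9097 dits

Marginal P(Y) = (1/3, 1/4, 5/12)
H(Y) = 0.4680 dits

H(X|Y) = H(X,Y) - H(Y) = 0.9097 - 0.4680 = 0.4418 dits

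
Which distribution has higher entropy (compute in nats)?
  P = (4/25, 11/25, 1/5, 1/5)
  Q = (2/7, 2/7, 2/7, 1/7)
Q

Computing entropies in nats:
H(P) = 1.2982
H(Q) = 1.3518

Distribution Q has higher entropy.

Intuition: The distribution closer to uniform (more spread out) has higher entropy.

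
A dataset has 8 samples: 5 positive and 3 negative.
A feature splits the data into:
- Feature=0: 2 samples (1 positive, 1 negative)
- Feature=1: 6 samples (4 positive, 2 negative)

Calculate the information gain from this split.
0.0157 bits

Information Gain = H(Y) - H(Y|Feature)

Before split:
P(positive) = 5/8 = 0.6250
H(Y) = 0.9544 bits

After split:
Feature=0: H = 1.0000 bits (weight = 2/8)
Feature=1: H = 0.9183 bits (weight = 6/8)
H(Y|Feature) = (2/8)×1.0000 + (6/8)×0.9183 = 0.9387 bits

Information Gain = 0.9544 - 0.9387 = 0.0157 bits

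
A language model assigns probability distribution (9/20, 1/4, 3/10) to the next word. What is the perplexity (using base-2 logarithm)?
2.9069

Perplexity is 2^H (or exp(H) for natural log).

First, H = -Σ p log p = 1.5395 bits
Perplexity = 2^1.5395 = 2.9069

Interpretation: The model's uncertainty is equivalent to choosing uniformly among 2.9 options.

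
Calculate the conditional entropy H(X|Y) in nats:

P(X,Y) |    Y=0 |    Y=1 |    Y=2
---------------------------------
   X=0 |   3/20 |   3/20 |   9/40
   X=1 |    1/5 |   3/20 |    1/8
0.6751 nats

Using the chain rule: H(X|Y) = H(X,Y) - H(Y)

First, compute H(X,Y) = 1.7711 nats

Marginal P(Y) = (7/20, 3/10, 7/20)
H(Y) = 1.0961 nats

H(X|Y) = H(X,Y) - H(Y) = 1.7711 - 1.0961 = 0.6751 nats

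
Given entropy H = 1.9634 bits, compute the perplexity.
3.8998

Perplexity is 2^H (or exp(H) for natural log).

H = 1.9634 bits
Perplexity = 2^1.9634 = 3.8998

Interpretation: The model's uncertainty is equivalent to choosing uniformly among 3.9 options.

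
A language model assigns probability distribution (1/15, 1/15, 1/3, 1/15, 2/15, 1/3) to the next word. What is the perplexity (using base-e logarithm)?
4.6771

Perplexity is e^H (or exp(H) for natural log).

First, H = -Σ p log p = 1.5427 nats
Perplexity = e^1.5427 = 4.6771

Interpretation: The model's uncertainty is equivalent to choosing uniformly among 4.7 options.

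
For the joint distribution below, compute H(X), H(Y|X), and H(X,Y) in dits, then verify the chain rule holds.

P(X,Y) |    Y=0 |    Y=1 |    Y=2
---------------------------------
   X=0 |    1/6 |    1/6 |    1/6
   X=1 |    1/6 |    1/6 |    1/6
H(X,Y) = 0.7782, H(X) = 0.3010, H(Y|X) = 0.4771 (all in dits)

Chain rule: H(X,Y) = H(X) + H(Y|X)

Left side — joint entropy directly:
H(X,Y) = -Σ p(x,y) log p(x,y) = 0.7782 dits

Right side — compute H(Y|X) from the conditional distributions:
P(X) = (1/2, 1/2), so H(X) = 0.3010 dits
H(Y|X) = Σ_x P(X=x) · H(Y|X=x):
  P(Y|X=0) = (1/3, 1/3, 1/3), H(Y|X=0) = 0.4771, weight P(X=0) = 1/2
  P(Y|X=1) = (1/3, 1/3, 1/3), H(Y|X=1) = 0.4771, weight P(X=1) = 1/2
H(Y|X) = 0.4771 dits

H(X) + H(Y|X) = 0.3010 + 0.4771 = 0.7782 dits

Both sides equal 0.7782 dits. ✓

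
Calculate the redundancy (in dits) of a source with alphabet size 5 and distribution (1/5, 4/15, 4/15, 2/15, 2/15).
0.0197 dits

Redundancy measures how far a source is from maximum entropy:
R = H_max - H(X)

Maximum entropy for 5 symbols: H_max = log_10(5) = 0.6990 dits
Actual entropy: H(X) = 0.6793 dits
Redundancy: R = 0.6990 - 0.6793 = 0.0197 dits

This redundancy represents potential for compression: the source could be compressed by 0.0197 dits per symbol.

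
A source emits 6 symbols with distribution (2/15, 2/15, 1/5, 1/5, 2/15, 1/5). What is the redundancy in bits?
0.0290 bits

Redundancy measures how far a source is from maximum entropy:
R = H_max - H(X)

Maximum entropy for 6 symbols: H_max = log_2(6) = 2.5850 bits
Actual entropy: H(X) = 2.5559 bits
Redundancy: R = 2.5850 - 2.5559 = 0.0290 bits

This redundancy represents potential for compression: the source could be compressed by 0.0290 bits per symbol.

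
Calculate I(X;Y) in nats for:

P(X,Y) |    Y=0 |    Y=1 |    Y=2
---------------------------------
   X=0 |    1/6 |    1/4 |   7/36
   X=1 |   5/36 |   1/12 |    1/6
0.0210 nats

Mutual information: I(X;Y) = H(X) + H(Y) - H(X,Y)

Marginals:
P(X) = (11/18, 7/18), H(X) = 0.6682 nats
P(Y) = (11/36, 1/3, 13/36), H(Y) = 1.0963 nats

Joint entropy: H(X,Y) = 1.7435 nats

I(X;Y) = 0.6682 + 1.0963 - 1.7435 = 0.0210 nats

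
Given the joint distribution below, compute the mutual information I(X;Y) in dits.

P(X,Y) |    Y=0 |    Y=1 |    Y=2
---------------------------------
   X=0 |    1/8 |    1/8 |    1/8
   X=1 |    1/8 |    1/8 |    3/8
0.0147 dits

Mutual information: I(X;Y) = H(X) + H(Y) - H(X,Y)

Marginals:
P(X) = (3/8, 5/8), H(X) = 0.2873 dits
P(Y) = (1/4, 1/4, 1/2), H(Y) = 0.4515 dits

Joint entropy: H(X,Y) = 0.7242 dits

I(X;Y) = 0.2873 + 0.4515 - 0.7242 = 0.0147 dits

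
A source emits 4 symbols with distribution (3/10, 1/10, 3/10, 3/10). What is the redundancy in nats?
0.0725 nats

Redundancy measures how far a source is from maximum entropy:
R = H_max - H(X)

Maximum entropy for 4 symbols: H_max = log_e(4) = 1.3863 nats
Actual entropy: H(X) = 1.3138 nats
Redundancy: R = 1.3863 - 1.3138 = 0.0725 nats

This redundancy represents potential for compression: the source could be compressed by 0.0725 nats per symbol.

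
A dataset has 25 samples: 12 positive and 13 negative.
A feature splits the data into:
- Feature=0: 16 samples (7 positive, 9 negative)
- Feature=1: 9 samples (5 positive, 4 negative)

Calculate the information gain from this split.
0.0093 bits

Information Gain = H(Y) - H(Y|Feature)

Before split:
P(positive) = 12/25 = 0.4800
H(Y) = 0.9988 bits

After split:
Feature=0: H = 0.9887 bits (weight = 16/25)
Feature=1: H = 0.9911 bits (weight = 9/25)
H(Y|Feature) = (16/25)×0.9887 + (9/25)×0.9911 = 0.9896 bits

Information Gain = 0.9988 - 0.9896 = 0.0093 bits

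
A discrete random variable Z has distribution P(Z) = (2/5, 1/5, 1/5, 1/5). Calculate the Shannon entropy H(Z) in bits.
1.9219 bits

Shannon entropy is H(X) = -Σ p(x) log p(x).

For P = (2/5, 1/5, 1/5, 1/5):
H = -2/5 × log_2(2/5) -1/5 × log_2(1/5) -1/5 × log_2(1/5) -1/5 × log_2(1/5)
H = 1.9219 bits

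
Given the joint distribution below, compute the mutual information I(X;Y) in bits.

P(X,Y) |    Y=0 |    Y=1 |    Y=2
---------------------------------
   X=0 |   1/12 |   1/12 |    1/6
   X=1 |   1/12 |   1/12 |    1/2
0.0441 bits

Mutual information: I(X;Y) = H(X) + H(Y) - H(X,Y)

Marginals:
P(X) = (1/3, 2/3), H(X) = 0.9183 bits
P(Y) = (1/6, 1/6, 2/3), H(Y) = 1.2516 bits

Joint entropy: H(X,Y) = 2.1258 bits

I(X;Y) = 0.9183 + 1.2516 - 2.1258 = 0.0441 bits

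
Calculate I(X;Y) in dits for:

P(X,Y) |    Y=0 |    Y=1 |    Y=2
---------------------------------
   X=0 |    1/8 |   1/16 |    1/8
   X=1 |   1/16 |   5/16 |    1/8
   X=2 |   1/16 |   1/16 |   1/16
0.0373 dits

Mutual information: I(X;Y) = H(X) + H(Y) - H(X,Y)

Marginals:
P(X) = (5/16, 1/2, 3/16), H(X) = 0.4447 dits
P(Y) = (1/4, 7/16, 5/16), H(Y) = 0.4654 dits

Joint entropy: H(X,Y) = 0.8728 dits

I(X;Y) = 0.4447 + 0.4654 - 0.8728 = 0.0373 dits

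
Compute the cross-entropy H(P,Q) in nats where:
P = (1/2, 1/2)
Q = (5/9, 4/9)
0.6994 nats

Cross-entropy: H(P,Q) = -Σ p(x) log q(x)

Alternatively: H(P,Q) = H(P) + D_KL(P||Q)
H(P) = 0.6931 nats
D_KL(P||Q) = 0.0062 nats

H(P,Q) = 0.6931 + 0.0062 = 0.6994 nats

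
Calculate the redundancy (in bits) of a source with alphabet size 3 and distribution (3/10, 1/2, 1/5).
0.0995 bits

Redundancy measures how far a source is from maximum entropy:
R = H_max - H(X)

Maximum entropy for 3 symbols: H_max = log_2(3) = 1.5850 bits
Actual entropy: H(X) = 1.4855 bits
Redundancy: R = 1.5850 - 1.4855 = 0.0995 bits

This redundancy represents potential for compression: the source could be compressed by 0.0995 bits per symbol.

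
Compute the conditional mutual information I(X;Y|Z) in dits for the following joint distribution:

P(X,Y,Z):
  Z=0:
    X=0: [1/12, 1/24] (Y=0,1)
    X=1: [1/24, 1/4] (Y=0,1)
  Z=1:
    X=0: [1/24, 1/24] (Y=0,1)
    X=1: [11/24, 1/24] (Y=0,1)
0.0406 dits

Conditional mutual information: I(X;Y|Z) = H(X|Z) + H(Y|Z) - H(X,Y|Z)

H(Z) = 0.2950
H(X,Z) = 0.5094 → H(X|Z) = 0.2144
H(Y,Z) = 0.5094 → H(Y|Z) = 0.2144
H(X,Y,Z) = 0.6833 → H(X,Y|Z) = 0.3883

I(X;Y|Z) = 0.2144 + 0.2144 - 0.3883 = 0.0406 dits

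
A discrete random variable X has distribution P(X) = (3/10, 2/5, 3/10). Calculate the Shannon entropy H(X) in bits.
1.5710 bits

Shannon entropy is H(X) = -Σ p(x) log p(x).

For P = (3/10, 2/5, 3/10):
H = -3/10 × log_2(3/10) -2/5 × log_2(2/5) -3/10 × log_2(3/10)
H = 1.5710 bits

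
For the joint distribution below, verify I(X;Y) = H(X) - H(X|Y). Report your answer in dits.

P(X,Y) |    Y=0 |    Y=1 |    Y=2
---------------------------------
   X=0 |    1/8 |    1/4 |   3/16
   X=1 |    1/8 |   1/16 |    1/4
I(X;Y) = 0.0247 dits

Mutual information has multiple equivalent forms:
- I(X;Y) = H(X) - H(X|Y)
- I(X;Y) = H(Y) - H(Y|X)
- I(X;Y) = H(X) + H(Y) - H(X,Y)

Computing all quantities:
H(X) = 0.2976, H(Y) = 0.4654, H(X,Y) = 0.7384
H(X|Y) = 0.2729, H(Y|X) = 0.4407

Verification:
H(X) - H(X|Y) = 0.2976 - 0.2729 = 0.0247
H(Y) - H(Y|X) = 0.4654 - 0.4407 = 0.0247
H(X) + H(Y) - H(X,Y) = 0.2976 + 0.4654 - 0.7384 = 0.0247

All forms give I(X;Y) = 0.0247 dits. ✓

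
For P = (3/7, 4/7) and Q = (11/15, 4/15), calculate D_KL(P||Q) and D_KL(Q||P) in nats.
D_KL(P||Q) = 0.2053, D_KL(Q||P) = 0.1907

KL divergence is not symmetric: D_KL(P||Q) ≠ D_KL(Q||P) in general.

D_KL(P||Q) = 0.2053 nats
D_KL(Q||P) = 0.1907 nats

No, they are not equal!

This asymmetry is why KL divergence is not a true distance metric.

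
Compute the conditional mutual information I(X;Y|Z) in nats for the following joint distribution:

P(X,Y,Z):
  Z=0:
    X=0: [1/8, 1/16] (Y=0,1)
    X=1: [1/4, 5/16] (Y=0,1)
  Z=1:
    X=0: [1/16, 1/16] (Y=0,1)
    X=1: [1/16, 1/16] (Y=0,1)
0.0141 nats

Conditional mutual information: I(X;Y|Z) = H(X|Z) + H(Y|Z) - H(X,Y|Z)

H(Z) = 0.5623
H(X,Z) = 1.1574 → H(X|Z) = 0.5950
H(Y,Z) = 1.2555 → H(Y|Z) = 0.6931
H(X,Y,Z) = 1.8364 → H(X,Y|Z) = 1.2741

I(X;Y|Z) = 0.5950 + 0.6931 - 1.2741 = 0.0141 nats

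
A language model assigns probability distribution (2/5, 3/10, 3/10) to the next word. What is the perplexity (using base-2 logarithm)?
2.9710

Perplexity is 2^H (or exp(H) for natural log).

First, H = -Σ p log p = 1.5710 bits
Perplexity = 2^1.5710 = 2.9710

Interpretation: The model's uncertainty is equivalent to choosing uniformly among 3.0 options.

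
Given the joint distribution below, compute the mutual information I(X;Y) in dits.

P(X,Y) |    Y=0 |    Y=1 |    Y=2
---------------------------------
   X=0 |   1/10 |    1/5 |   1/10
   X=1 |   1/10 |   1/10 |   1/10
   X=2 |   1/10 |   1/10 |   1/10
0.0060 dits

Mutual information: I(X;Y) = H(X) + H(Y) - H(X,Y)

Marginals:
P(X) = (2/5, 3/10, 3/10), H(X) = 0.4729 dits
P(Y) = (3/10, 2/5, 3/10), H(Y) = 0.4729 dits

Joint entropy: H(X,Y) = 0.9398 dits

I(X;Y) = 0.4729 + 0.4729 - 0.9398 = 0.0060 dits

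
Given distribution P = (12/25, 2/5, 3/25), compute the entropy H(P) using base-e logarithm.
0.9733 nats

Shannon entropy is H(X) = -Σ p(x) log p(x).

For P = (12/25, 2/5, 3/25):
H = -12/25 × log_e(12/25) -2/5 × log_e(2/5) -3/25 × log_e(3/25)
H = 0.9733 nats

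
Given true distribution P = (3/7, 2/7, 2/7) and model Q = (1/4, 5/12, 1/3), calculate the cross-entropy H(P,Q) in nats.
1.1581 nats

Cross-entropy: H(P,Q) = -Σ p(x) log q(x)

Alternatively: H(P,Q) = H(P) + D_KL(P||Q)
H(P) = 1.0790 nats
D_KL(P||Q) = 0.0792 nats

H(P,Q) = 1.0790 + 0.0792 = 1.1581 nats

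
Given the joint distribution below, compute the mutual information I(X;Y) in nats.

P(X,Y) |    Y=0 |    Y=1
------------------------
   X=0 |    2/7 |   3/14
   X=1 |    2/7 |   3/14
0.0000 nats

Mutual information: I(X;Y) = H(X) + H(Y) - H(X,Y)

Marginals:
P(X) = (1/2, 1/2), H(X) = 0.6931 nats
P(Y) = (4/7, 3/7), H(Y) = 0.6829 nats

Joint entropy: H(X,Y) = 1.3761 nats

I(X;Y) = 0.6931 + 0.6829 - 1.3761 = 0.0000 nats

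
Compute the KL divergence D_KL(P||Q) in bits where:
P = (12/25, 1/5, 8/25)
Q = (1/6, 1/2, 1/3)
0.4493 bits

KL divergence: D_KL(P||Q) = Σ p(x) log(p(x)/q(x))

Computing term by term:
  x=0: 12/25 × log_2[(12/25)/(1/6)] = 12/25 × 1.5261 = 0.7325
  x=1: 1/5 × log_2[(1/5)/(1/2)] = 1/5 × -1.3219 = -0.2644
  x=2: 8/25 × log_2[(8/25)/(1/3)] = 8/25 × -0.0589 = -0.0188

D_KL(P||Q) = 0.4493 bits

Note: KL divergence is always non-negative and equals 0 iff P = Q.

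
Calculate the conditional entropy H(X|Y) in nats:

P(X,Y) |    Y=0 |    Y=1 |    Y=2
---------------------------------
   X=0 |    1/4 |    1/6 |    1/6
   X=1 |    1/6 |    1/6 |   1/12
0.6706 nats

Using the chain rule: H(X|Y) = H(X,Y) - H(Y)

First, compute H(X,Y) = 1.7482 nats

Marginal P(Y) = (5/12, 1/3, 1/4)
H(Y) = 1.0776 nats

H(X|Y) = H(X,Y) - H(Y) = 1.7482 - 1.0776 = 0.6706 nats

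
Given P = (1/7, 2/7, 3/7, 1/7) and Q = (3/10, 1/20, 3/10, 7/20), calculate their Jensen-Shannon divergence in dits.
0.0383 dits

Jensen-Shannon divergence is:
JSD(P||Q) = 0.5 × D_KL(P||M) + 0.5 × D_KL(Q||M)
where M = 0.5 × (P + Q) is the mixture distribution.

M = 0.5 × (1/7, 2/7, 3/7, 1/7) + 0.5 × (3/10, 1/20, 3/10, 7/20) = (0.221429, 0.167857, 0.364286, 0.246429)

D_KL(P||M) = 0.0352 dits
D_KL(Q||M) = 0.0413 dits

JSD(P||Q) = 0.5 × 0.0352 + 0.5 × 0.0413 = 0.0383 dits

Unlike KL divergence, JSD is symmetric and bounded: 0 ≤ JSD ≤ log(2).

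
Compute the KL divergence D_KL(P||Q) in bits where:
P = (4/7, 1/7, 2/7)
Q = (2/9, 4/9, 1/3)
0.4812 bits

KL divergence: D_KL(P||Q) = Σ p(x) log(p(x)/q(x))

Computing term by term:
  x=0: 4/7 × log_2[(4/7)/(2/9)] = 4/7 × 1.3626 = 0.7786
  x=1: 1/7 × log_2[(1/7)/(4/9)] = 1/7 × -1.6374 = -0.2339
  x=2: 2/7 × log_2[(2/7)/(1/3)] = 2/7 × -0.2224 = -0.0635

D_KL(P||Q) = 0.4812 bits

Note: KL divergence is always non-negative and equals 0 iff P = Q.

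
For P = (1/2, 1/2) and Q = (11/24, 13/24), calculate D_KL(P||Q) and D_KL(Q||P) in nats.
D_KL(P||Q) = 0.0035, D_KL(Q||P) = 0.0035

KL divergence is not symmetric: D_KL(P||Q) ≠ D_KL(Q||P) in general.

D_KL(P||Q) = 0.0035 nats
D_KL(Q||P) = 0.0035 nats

In this case they happen to be equal (to 4 decimal places).

This asymmetry is why KL divergence is not a true distance metric.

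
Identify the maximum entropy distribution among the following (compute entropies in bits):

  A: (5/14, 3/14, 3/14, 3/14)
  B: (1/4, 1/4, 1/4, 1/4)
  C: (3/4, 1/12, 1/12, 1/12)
B

For a discrete distribution over n outcomes, entropy is maximized by the uniform distribution.

Computing entropies:
H(A) = 1.9592 bits
H(B) = 2.0000 bits
H(C) = 1.2075 bits

The uniform distribution (where all probabilities equal 1/4) achieves the maximum entropy of log_2(4) = 2.0000 bits.

Distribution B has the highest entropy.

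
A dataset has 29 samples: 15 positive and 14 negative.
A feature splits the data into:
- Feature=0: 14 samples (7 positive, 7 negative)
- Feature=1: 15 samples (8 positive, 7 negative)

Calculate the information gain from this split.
0.0008 bits

Information Gain = H(Y) - H(Y|Feature)

Before split:
P(positive) = 15/29 = 0.5172
H(Y) = 0.9991 bits

After split:
Feature=0: H = 1.0000 bits (weight = 14/29)
Feature=1: H = 0.9968 bits (weight = 15/29)
H(Y|Feature) = (14/29)×1.0000 + (15/29)×0.9968 = 0.9983 bits

Information Gain = 0.9991 - 0.9983 = 0.0008 bits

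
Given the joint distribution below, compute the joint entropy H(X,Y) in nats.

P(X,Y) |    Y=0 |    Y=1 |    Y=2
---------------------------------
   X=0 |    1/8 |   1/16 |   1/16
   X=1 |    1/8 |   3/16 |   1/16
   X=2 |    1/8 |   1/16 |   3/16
2.1007 nats

Joint entropy is H(X,Y) = -Σ_{x,y} p(x,y) log p(x,y).

Summing over all non-zero entries:
H(X,Y) = -[1/8·log_e(1/8) + 1/16·log_e(1/16) + 1/16·log_e(1/16) + 1/8·log_e(1/8) + 3/16·log_e(3/16) + 1/16·log_e(1/16) + 1/8·log_e(1/8) + 1/16·log_e(1/16) + 3/16·log_e(3/16)]
H(X,Y) = 2.1007 nats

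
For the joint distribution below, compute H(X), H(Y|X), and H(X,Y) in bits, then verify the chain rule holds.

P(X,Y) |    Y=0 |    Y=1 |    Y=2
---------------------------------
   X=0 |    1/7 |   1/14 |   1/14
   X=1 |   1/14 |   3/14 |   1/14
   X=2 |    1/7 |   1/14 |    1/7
H(X,Y) = 3.0391, H(X) = 1.5774, H(Y|X) = 1.4617 (all in bits)

Chain rule: H(X,Y) = H(X) + H(Y|X)

Left side — joint entropy directly:
H(X,Y) = -Σ p(x,y) log p(x,y) = 3.0391 bits

Right side — compute H(Y|X) from the conditional distributions:
P(X) = (2/7, 5/14, 5/14), so H(X) = 1.5774 bits
H(Y|X) = Σ_x P(X=x) · H(Y|X=x):
  P(Y|X=0) = (1/2, 1/4, 1/4), H(Y|X=0) = 1.5000, weight P(X=0) = 2/7
  P(Y|X=1) = (1/5, 3/5, 1/5), H(Y|X=1) = 1.3710, weight P(X=1) = 5/14
  P(Y|X=2) = (2/5, 1/5, 2/5), H(Y|X=2) = 1.5219, weight P(X=2) = 5/14
H(Y|X) = 1.4617 bits

H(X) + H(Y|X) = 1.5774 + 1.4617 = 3.0391 bits

Both sides equal 3.0391 bits. ✓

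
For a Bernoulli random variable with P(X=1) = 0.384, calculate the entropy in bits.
0.9608 bits

The binary entropy function is:
H(p) = -p log(p) - (1-p) log(1-p)

H(0.384) = -0.384 × log_2(0.384) - 0.616 × log_2(0.616)
H(0.384) = 0.9608 bits

Note: Binary entropy is maximized at p=0.5 (H=1 bit) and minimized at p=0 or p=1 (H=0).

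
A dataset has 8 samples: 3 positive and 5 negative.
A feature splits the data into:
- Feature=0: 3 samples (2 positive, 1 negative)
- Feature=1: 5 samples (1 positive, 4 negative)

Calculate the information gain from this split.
0.1589 bits

Information Gain = H(Y) - H(Y|Feature)

Before split:
P(positive) = 3/8 = 0.3750
H(Y) = 0.9544 bits

After split:
Feature=0: H = 0.9183 bits (weight = 3/8)
Feature=1: H = 0.7219 bits (weight = 5/8)
H(Y|Feature) = (3/8)×0.9183 + (5/8)×0.7219 = 0.7956 bits

Information Gain = 0.9544 - 0.7956 = 0.1589 bits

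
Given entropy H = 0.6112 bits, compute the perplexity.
1.5275

Perplexity is 2^H (or exp(H) for natural log).

H = 0.6112 bits
Perplexity = 2^0.6112 = 1.5275

Interpretation: The model's uncertainty is equivalent to choosing uniformly among 1.5 options.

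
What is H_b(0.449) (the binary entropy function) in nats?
0.6879 nats

The binary entropy function is:
H(p) = -p log(p) - (1-p) log(1-p)

H(0.449) = -0.449 × log_e(0.449) - 0.551 × log_e(0.551)
H(0.449) = 0.6879 nats

Note: Binary entropy is maximized at p=0.5 (H=1 bit) and minimized at p=0 or p=1 (H=0).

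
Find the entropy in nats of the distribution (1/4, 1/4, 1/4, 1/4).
1.3863 nats

Shannon entropy is H(X) = -Σ p(x) log p(x).

For P = (1/4, 1/4, 1/4, 1/4):
H = -1/4 × log_e(1/4) -1/4 × log_e(1/4) -1/4 × log_e(1/4) -1/4 × log_e(1/4)
H = 1.3863 nats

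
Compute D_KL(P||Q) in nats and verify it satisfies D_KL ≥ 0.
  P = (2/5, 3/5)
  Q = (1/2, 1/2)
0.0201 nats

KL divergence satisfies the Gibbs inequality: D_KL(P||Q) ≥ 0 for all distributions P, Q.

D_KL(P||Q) = Σ p(x) log(p(x)/q(x))
Term by term:
  x=0: 2/5 × log_e[(2/5)/(1/2)] = -0.0893
  x=1: 3/5 × log_e[(3/5)/(1/2)] = 0.1094
D_KL(P||Q) = 0.0201 nats

D_KL(P||Q) = 0.0201 ≥ 0 ✓

This non-negativity is a fundamental property: relative entropy cannot be negative because it measures how different Q is from P.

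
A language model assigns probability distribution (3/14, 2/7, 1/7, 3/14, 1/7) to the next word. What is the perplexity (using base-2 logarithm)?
4.8264

Perplexity is 2^H (or exp(H) for natural log).

First, H = -Σ p log p = 2.2709 bits
Perplexity = 2^2.2709 = 4.8264

Interpretation: The model's uncertainty is equivalent to choosing uniformly among 4.8 options.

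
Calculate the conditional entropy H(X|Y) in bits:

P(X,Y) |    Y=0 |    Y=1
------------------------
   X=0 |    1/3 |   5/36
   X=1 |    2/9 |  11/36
0.9377 bits

Using the chain rule: H(X|Y) = H(X,Y) - H(Y)

First, compute H(X,Y) = 1.9287 bits

Marginal P(Y) = (5/9, 4/9)
H(Y) = 0.9911 bits

H(X|Y) = H(X,Y) - H(Y) = 1.9287 - 0.9911 = 0.9377 bits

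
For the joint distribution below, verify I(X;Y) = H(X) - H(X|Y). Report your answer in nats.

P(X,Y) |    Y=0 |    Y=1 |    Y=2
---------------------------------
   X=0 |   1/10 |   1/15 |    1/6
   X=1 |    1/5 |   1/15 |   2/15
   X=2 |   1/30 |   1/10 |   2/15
I(X;Y) = 0.0605 nats

Mutual information has multiple equivalent forms:
- I(X;Y) = H(X) - H(X|Y)
- I(X;Y) = H(Y) - H(Y|X)
- I(X;Y) = H(X) + H(Y) - H(X,Y)

Computing all quantities:
H(X) = 1.0852, H(Y) = 1.0681, H(X,Y) = 2.0928
H(X|Y) = 1.0246, H(Y|X) = 1.0076

Verification:
H(X) - H(X|Y) = 1.0852 - 1.0246 = 0.0605
H(Y) - H(Y|X) = 1.0681 - 1.0076 = 0.0605
H(X) + H(Y) - H(X,Y) = 1.0852 + 1.0681 - 2.0928 = 0.0605

All forms give I(X;Y) = 0.0605 nats. ✓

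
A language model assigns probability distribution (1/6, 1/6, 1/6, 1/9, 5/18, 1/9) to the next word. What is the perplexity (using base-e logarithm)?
5.6972

Perplexity is e^H (or exp(H) for natural log).

First, H = -Σ p log p = 1.7400 nats
Perplexity = e^1.7400 = 5.6972

Interpretation: The model's uncertainty is equivalent to choosing uniformly among 5.7 options.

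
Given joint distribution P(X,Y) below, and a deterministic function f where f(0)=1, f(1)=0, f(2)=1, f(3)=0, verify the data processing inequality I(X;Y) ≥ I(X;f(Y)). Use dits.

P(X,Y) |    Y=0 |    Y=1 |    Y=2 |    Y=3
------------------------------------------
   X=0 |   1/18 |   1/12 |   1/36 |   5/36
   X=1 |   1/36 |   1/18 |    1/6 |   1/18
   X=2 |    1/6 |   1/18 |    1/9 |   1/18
I(X;Y) = 0.0613, I(X;f(Y)) = 0.0326, inequality holds: 0.0613 ≥ 0.0326

Data Processing Inequality: For any Markov chain X → Y → Z, we have I(X;Y) ≥ I(X;Z).

Here Z = f(Y) is a deterministic function of Y, forming X → Y → Z.

Original I(X;Y) = 0.0613 dits

After applying f:
P(X,Z) where Z=f(Y):
- P(X,Z=0) = P(X,Y=1) + P(X,Y=3)
- P(X,Z=1) = P(X,Y=0) + P(X,Y=2)

I(X;Z) = I(X;f(Y)) = 0.0326 dits

Verification: 0.0613 ≥ 0.0326 ✓

Information cannot be created by processing; the function f can only lose information about X.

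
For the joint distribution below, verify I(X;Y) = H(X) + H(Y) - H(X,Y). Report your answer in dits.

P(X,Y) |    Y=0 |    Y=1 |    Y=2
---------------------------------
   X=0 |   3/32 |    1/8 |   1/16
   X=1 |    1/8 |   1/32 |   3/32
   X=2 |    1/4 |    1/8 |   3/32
I(X;Y) = 0.0188 dits

Mutual information has multiple equivalent forms:
- I(X;Y) = H(X) - H(X|Y)
- I(X;Y) = H(Y) - H(Y|X)
- I(X;Y) = H(X) + H(Y) - H(X,Y)

Computing all quantities:
H(X) = 0.4597, H(Y) = 0.4597, H(X,Y) = 0.9006
H(X|Y) = 0.4409, H(Y|X) = 0.4409

Verification:
H(X) - H(X|Y) = 0.4597 - 0.4409 = 0.0188
H(Y) - H(Y|X) = 0.4597 - 0.4409 = 0.0188
H(X) + H(Y) - H(X,Y) = 0.4597 + 0.4597 - 0.9006 = 0.0188

All forms give I(X;Y) = 0.0188 dits. ✓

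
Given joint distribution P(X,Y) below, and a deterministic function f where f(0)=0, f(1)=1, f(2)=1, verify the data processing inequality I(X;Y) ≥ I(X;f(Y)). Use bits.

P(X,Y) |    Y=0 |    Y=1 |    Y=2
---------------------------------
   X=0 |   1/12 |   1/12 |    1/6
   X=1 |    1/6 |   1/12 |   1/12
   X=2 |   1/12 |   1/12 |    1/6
I(X;Y) = 0.0546, I(X;f(Y)) = 0.0441, inequality holds: 0.0546 ≥ 0.0441

Data Processing Inequality: For any Markov chain X → Y → Z, we have I(X;Y) ≥ I(X;Z).

Here Z = f(Y) is a deterministic function of Y, forming X → Y → Z.

Original I(X;Y) = 0.0546 bits

After applying f:
P(X,Z) where Z=f(Y):
- P(X,Z=0) = P(X,Y=0)
- P(X,Z=1) = P(X,Y=1) + P(X,Y=2)

I(X;Z) = I(X;f(Y)) = 0.0441 bits

Verification: 0.0546 ≥ 0.0441 ✓

Information cannot be created by processing; the function f can only lose information about X.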